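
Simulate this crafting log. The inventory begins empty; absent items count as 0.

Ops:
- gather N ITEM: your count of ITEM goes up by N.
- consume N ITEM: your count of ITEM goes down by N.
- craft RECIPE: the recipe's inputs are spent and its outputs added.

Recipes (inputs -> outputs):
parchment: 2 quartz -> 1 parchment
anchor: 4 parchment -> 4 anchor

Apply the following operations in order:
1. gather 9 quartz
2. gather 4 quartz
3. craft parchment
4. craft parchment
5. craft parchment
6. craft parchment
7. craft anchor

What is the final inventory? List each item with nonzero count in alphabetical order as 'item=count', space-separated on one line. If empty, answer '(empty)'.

Answer: anchor=4 quartz=5

Derivation:
After 1 (gather 9 quartz): quartz=9
After 2 (gather 4 quartz): quartz=13
After 3 (craft parchment): parchment=1 quartz=11
After 4 (craft parchment): parchment=2 quartz=9
After 5 (craft parchment): parchment=3 quartz=7
After 6 (craft parchment): parchment=4 quartz=5
After 7 (craft anchor): anchor=4 quartz=5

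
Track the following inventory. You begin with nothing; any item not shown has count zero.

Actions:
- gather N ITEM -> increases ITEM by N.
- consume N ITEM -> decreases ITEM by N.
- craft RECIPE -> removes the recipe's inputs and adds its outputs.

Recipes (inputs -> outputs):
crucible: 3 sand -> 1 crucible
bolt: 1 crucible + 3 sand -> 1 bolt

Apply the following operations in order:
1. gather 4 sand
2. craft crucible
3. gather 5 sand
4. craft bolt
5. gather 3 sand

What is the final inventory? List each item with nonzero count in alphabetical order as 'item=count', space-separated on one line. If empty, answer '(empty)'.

Answer: bolt=1 sand=6

Derivation:
After 1 (gather 4 sand): sand=4
After 2 (craft crucible): crucible=1 sand=1
After 3 (gather 5 sand): crucible=1 sand=6
After 4 (craft bolt): bolt=1 sand=3
After 5 (gather 3 sand): bolt=1 sand=6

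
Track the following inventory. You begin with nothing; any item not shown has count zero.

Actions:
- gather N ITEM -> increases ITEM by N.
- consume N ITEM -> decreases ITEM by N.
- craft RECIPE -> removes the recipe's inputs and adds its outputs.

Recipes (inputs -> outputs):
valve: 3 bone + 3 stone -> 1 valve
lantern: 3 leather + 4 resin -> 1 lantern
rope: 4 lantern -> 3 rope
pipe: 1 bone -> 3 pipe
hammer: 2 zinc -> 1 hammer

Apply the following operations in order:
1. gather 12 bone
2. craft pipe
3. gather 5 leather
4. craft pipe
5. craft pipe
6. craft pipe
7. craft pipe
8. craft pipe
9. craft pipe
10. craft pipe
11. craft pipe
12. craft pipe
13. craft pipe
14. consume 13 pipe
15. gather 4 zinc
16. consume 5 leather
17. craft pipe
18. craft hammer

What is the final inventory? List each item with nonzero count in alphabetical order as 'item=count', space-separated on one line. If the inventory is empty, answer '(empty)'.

After 1 (gather 12 bone): bone=12
After 2 (craft pipe): bone=11 pipe=3
After 3 (gather 5 leather): bone=11 leather=5 pipe=3
After 4 (craft pipe): bone=10 leather=5 pipe=6
After 5 (craft pipe): bone=9 leather=5 pipe=9
After 6 (craft pipe): bone=8 leather=5 pipe=12
After 7 (craft pipe): bone=7 leather=5 pipe=15
After 8 (craft pipe): bone=6 leather=5 pipe=18
After 9 (craft pipe): bone=5 leather=5 pipe=21
After 10 (craft pipe): bone=4 leather=5 pipe=24
After 11 (craft pipe): bone=3 leather=5 pipe=27
After 12 (craft pipe): bone=2 leather=5 pipe=30
After 13 (craft pipe): bone=1 leather=5 pipe=33
After 14 (consume 13 pipe): bone=1 leather=5 pipe=20
After 15 (gather 4 zinc): bone=1 leather=5 pipe=20 zinc=4
After 16 (consume 5 leather): bone=1 pipe=20 zinc=4
After 17 (craft pipe): pipe=23 zinc=4
After 18 (craft hammer): hammer=1 pipe=23 zinc=2

Answer: hammer=1 pipe=23 zinc=2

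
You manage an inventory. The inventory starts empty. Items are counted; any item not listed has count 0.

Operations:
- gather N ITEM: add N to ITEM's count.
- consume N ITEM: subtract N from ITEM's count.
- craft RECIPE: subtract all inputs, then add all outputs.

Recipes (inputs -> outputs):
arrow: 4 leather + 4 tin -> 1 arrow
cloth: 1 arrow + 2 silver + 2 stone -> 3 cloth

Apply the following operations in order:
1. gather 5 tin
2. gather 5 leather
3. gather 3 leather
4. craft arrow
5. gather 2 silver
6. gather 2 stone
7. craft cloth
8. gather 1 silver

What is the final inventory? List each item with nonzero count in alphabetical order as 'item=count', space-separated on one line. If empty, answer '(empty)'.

After 1 (gather 5 tin): tin=5
After 2 (gather 5 leather): leather=5 tin=5
After 3 (gather 3 leather): leather=8 tin=5
After 4 (craft arrow): arrow=1 leather=4 tin=1
After 5 (gather 2 silver): arrow=1 leather=4 silver=2 tin=1
After 6 (gather 2 stone): arrow=1 leather=4 silver=2 stone=2 tin=1
After 7 (craft cloth): cloth=3 leather=4 tin=1
After 8 (gather 1 silver): cloth=3 leather=4 silver=1 tin=1

Answer: cloth=3 leather=4 silver=1 tin=1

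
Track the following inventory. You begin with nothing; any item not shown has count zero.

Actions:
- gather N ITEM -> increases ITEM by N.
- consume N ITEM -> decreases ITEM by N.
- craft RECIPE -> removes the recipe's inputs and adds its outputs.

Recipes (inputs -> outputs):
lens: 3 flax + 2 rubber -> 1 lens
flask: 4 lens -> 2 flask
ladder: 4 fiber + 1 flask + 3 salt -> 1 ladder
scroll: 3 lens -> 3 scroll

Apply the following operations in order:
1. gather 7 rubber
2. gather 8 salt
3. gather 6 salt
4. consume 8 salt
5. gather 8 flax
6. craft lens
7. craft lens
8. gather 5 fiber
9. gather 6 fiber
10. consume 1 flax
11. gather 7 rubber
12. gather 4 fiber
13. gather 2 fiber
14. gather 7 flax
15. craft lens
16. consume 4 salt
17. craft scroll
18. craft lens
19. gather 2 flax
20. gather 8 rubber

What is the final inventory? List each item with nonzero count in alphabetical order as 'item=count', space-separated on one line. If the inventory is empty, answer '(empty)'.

After 1 (gather 7 rubber): rubber=7
After 2 (gather 8 salt): rubber=7 salt=8
After 3 (gather 6 salt): rubber=7 salt=14
After 4 (consume 8 salt): rubber=7 salt=6
After 5 (gather 8 flax): flax=8 rubber=7 salt=6
After 6 (craft lens): flax=5 lens=1 rubber=5 salt=6
After 7 (craft lens): flax=2 lens=2 rubber=3 salt=6
After 8 (gather 5 fiber): fiber=5 flax=2 lens=2 rubber=3 salt=6
After 9 (gather 6 fiber): fiber=11 flax=2 lens=2 rubber=3 salt=6
After 10 (consume 1 flax): fiber=11 flax=1 lens=2 rubber=3 salt=6
After 11 (gather 7 rubber): fiber=11 flax=1 lens=2 rubber=10 salt=6
After 12 (gather 4 fiber): fiber=15 flax=1 lens=2 rubber=10 salt=6
After 13 (gather 2 fiber): fiber=17 flax=1 lens=2 rubber=10 salt=6
After 14 (gather 7 flax): fiber=17 flax=8 lens=2 rubber=10 salt=6
After 15 (craft lens): fiber=17 flax=5 lens=3 rubber=8 salt=6
After 16 (consume 4 salt): fiber=17 flax=5 lens=3 rubber=8 salt=2
After 17 (craft scroll): fiber=17 flax=5 rubber=8 salt=2 scroll=3
After 18 (craft lens): fiber=17 flax=2 lens=1 rubber=6 salt=2 scroll=3
After 19 (gather 2 flax): fiber=17 flax=4 lens=1 rubber=6 salt=2 scroll=3
After 20 (gather 8 rubber): fiber=17 flax=4 lens=1 rubber=14 salt=2 scroll=3

Answer: fiber=17 flax=4 lens=1 rubber=14 salt=2 scroll=3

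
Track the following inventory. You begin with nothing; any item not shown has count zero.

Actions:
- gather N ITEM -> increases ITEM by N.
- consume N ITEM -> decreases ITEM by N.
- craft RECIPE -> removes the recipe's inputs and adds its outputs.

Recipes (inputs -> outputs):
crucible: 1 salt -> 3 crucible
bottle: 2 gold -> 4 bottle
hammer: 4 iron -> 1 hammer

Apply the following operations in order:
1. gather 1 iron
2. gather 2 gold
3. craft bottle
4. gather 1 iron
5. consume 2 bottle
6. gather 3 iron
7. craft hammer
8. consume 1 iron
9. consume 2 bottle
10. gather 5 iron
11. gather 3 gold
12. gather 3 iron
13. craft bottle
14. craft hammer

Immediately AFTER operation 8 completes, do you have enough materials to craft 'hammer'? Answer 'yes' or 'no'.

After 1 (gather 1 iron): iron=1
After 2 (gather 2 gold): gold=2 iron=1
After 3 (craft bottle): bottle=4 iron=1
After 4 (gather 1 iron): bottle=4 iron=2
After 5 (consume 2 bottle): bottle=2 iron=2
After 6 (gather 3 iron): bottle=2 iron=5
After 7 (craft hammer): bottle=2 hammer=1 iron=1
After 8 (consume 1 iron): bottle=2 hammer=1

Answer: no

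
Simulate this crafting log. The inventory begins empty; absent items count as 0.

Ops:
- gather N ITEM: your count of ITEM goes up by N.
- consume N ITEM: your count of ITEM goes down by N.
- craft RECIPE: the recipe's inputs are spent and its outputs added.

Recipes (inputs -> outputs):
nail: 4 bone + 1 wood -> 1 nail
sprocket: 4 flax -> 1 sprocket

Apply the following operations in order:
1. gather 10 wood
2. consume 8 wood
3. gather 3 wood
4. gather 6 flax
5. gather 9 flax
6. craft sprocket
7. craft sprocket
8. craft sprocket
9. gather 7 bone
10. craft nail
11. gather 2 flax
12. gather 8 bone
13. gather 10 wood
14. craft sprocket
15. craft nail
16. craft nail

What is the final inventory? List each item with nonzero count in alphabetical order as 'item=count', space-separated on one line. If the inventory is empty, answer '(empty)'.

After 1 (gather 10 wood): wood=10
After 2 (consume 8 wood): wood=2
After 3 (gather 3 wood): wood=5
After 4 (gather 6 flax): flax=6 wood=5
After 5 (gather 9 flax): flax=15 wood=5
After 6 (craft sprocket): flax=11 sprocket=1 wood=5
After 7 (craft sprocket): flax=7 sprocket=2 wood=5
After 8 (craft sprocket): flax=3 sprocket=3 wood=5
After 9 (gather 7 bone): bone=7 flax=3 sprocket=3 wood=5
After 10 (craft nail): bone=3 flax=3 nail=1 sprocket=3 wood=4
After 11 (gather 2 flax): bone=3 flax=5 nail=1 sprocket=3 wood=4
After 12 (gather 8 bone): bone=11 flax=5 nail=1 sprocket=3 wood=4
After 13 (gather 10 wood): bone=11 flax=5 nail=1 sprocket=3 wood=14
After 14 (craft sprocket): bone=11 flax=1 nail=1 sprocket=4 wood=14
After 15 (craft nail): bone=7 flax=1 nail=2 sprocket=4 wood=13
After 16 (craft nail): bone=3 flax=1 nail=3 sprocket=4 wood=12

Answer: bone=3 flax=1 nail=3 sprocket=4 wood=12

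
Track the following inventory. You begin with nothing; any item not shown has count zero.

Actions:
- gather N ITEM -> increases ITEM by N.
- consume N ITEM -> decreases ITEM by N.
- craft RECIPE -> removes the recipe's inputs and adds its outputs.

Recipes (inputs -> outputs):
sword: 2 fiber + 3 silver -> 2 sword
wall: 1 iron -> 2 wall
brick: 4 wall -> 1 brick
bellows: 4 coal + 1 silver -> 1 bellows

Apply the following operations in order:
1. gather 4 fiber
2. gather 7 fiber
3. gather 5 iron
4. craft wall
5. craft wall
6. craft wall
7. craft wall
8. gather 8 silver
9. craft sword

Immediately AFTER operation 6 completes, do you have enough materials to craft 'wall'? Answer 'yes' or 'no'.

Answer: yes

Derivation:
After 1 (gather 4 fiber): fiber=4
After 2 (gather 7 fiber): fiber=11
After 3 (gather 5 iron): fiber=11 iron=5
After 4 (craft wall): fiber=11 iron=4 wall=2
After 5 (craft wall): fiber=11 iron=3 wall=4
After 6 (craft wall): fiber=11 iron=2 wall=6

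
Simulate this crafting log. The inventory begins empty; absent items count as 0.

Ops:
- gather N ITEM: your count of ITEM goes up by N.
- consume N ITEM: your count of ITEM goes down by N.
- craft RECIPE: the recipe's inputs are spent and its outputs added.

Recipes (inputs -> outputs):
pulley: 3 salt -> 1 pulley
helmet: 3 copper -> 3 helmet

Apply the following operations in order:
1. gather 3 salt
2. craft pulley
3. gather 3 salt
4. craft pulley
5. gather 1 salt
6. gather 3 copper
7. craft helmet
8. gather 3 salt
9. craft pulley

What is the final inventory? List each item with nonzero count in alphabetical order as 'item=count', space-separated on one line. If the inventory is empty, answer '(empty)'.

After 1 (gather 3 salt): salt=3
After 2 (craft pulley): pulley=1
After 3 (gather 3 salt): pulley=1 salt=3
After 4 (craft pulley): pulley=2
After 5 (gather 1 salt): pulley=2 salt=1
After 6 (gather 3 copper): copper=3 pulley=2 salt=1
After 7 (craft helmet): helmet=3 pulley=2 salt=1
After 8 (gather 3 salt): helmet=3 pulley=2 salt=4
After 9 (craft pulley): helmet=3 pulley=3 salt=1

Answer: helmet=3 pulley=3 salt=1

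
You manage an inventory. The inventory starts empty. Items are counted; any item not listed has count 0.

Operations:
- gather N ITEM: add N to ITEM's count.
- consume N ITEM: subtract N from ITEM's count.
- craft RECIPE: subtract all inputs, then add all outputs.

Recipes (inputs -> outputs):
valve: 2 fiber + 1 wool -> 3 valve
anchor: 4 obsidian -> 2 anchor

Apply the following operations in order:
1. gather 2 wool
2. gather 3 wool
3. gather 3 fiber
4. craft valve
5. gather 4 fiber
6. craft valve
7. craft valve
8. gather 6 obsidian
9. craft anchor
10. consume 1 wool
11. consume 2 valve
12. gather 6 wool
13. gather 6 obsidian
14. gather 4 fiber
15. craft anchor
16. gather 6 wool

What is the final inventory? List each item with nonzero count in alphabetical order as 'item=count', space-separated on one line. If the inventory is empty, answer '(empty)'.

Answer: anchor=4 fiber=5 obsidian=4 valve=7 wool=13

Derivation:
After 1 (gather 2 wool): wool=2
After 2 (gather 3 wool): wool=5
After 3 (gather 3 fiber): fiber=3 wool=5
After 4 (craft valve): fiber=1 valve=3 wool=4
After 5 (gather 4 fiber): fiber=5 valve=3 wool=4
After 6 (craft valve): fiber=3 valve=6 wool=3
After 7 (craft valve): fiber=1 valve=9 wool=2
After 8 (gather 6 obsidian): fiber=1 obsidian=6 valve=9 wool=2
After 9 (craft anchor): anchor=2 fiber=1 obsidian=2 valve=9 wool=2
After 10 (consume 1 wool): anchor=2 fiber=1 obsidian=2 valve=9 wool=1
After 11 (consume 2 valve): anchor=2 fiber=1 obsidian=2 valve=7 wool=1
After 12 (gather 6 wool): anchor=2 fiber=1 obsidian=2 valve=7 wool=7
After 13 (gather 6 obsidian): anchor=2 fiber=1 obsidian=8 valve=7 wool=7
After 14 (gather 4 fiber): anchor=2 fiber=5 obsidian=8 valve=7 wool=7
After 15 (craft anchor): anchor=4 fiber=5 obsidian=4 valve=7 wool=7
After 16 (gather 6 wool): anchor=4 fiber=5 obsidian=4 valve=7 wool=13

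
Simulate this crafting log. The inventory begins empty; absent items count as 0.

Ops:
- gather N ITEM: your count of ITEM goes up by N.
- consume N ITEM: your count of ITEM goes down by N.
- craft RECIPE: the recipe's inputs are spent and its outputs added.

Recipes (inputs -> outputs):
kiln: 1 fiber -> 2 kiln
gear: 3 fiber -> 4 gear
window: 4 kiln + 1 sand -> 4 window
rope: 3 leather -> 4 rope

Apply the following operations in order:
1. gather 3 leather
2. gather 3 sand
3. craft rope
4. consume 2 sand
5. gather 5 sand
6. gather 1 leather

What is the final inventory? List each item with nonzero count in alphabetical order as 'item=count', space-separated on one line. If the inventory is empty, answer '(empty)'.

After 1 (gather 3 leather): leather=3
After 2 (gather 3 sand): leather=3 sand=3
After 3 (craft rope): rope=4 sand=3
After 4 (consume 2 sand): rope=4 sand=1
After 5 (gather 5 sand): rope=4 sand=6
After 6 (gather 1 leather): leather=1 rope=4 sand=6

Answer: leather=1 rope=4 sand=6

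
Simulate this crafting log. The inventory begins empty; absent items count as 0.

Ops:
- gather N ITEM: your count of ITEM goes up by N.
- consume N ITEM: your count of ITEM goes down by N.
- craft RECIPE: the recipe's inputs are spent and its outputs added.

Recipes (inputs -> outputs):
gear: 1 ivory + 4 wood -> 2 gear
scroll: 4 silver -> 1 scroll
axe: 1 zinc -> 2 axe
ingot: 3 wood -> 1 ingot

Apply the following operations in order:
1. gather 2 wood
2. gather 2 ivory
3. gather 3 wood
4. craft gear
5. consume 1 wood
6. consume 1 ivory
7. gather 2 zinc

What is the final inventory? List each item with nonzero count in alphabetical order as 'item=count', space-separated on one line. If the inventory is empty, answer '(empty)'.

Answer: gear=2 zinc=2

Derivation:
After 1 (gather 2 wood): wood=2
After 2 (gather 2 ivory): ivory=2 wood=2
After 3 (gather 3 wood): ivory=2 wood=5
After 4 (craft gear): gear=2 ivory=1 wood=1
After 5 (consume 1 wood): gear=2 ivory=1
After 6 (consume 1 ivory): gear=2
After 7 (gather 2 zinc): gear=2 zinc=2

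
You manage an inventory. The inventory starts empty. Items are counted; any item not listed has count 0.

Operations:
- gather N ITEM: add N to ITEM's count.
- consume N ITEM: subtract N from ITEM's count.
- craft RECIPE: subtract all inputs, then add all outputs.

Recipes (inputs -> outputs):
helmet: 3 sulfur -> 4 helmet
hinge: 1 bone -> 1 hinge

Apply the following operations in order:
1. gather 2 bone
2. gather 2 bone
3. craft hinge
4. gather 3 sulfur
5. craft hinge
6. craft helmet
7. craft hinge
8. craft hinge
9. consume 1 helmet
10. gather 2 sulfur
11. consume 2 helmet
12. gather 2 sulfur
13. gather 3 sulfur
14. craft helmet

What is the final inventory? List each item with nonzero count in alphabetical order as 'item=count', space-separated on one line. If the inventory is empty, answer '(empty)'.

After 1 (gather 2 bone): bone=2
After 2 (gather 2 bone): bone=4
After 3 (craft hinge): bone=3 hinge=1
After 4 (gather 3 sulfur): bone=3 hinge=1 sulfur=3
After 5 (craft hinge): bone=2 hinge=2 sulfur=3
After 6 (craft helmet): bone=2 helmet=4 hinge=2
After 7 (craft hinge): bone=1 helmet=4 hinge=3
After 8 (craft hinge): helmet=4 hinge=4
After 9 (consume 1 helmet): helmet=3 hinge=4
After 10 (gather 2 sulfur): helmet=3 hinge=4 sulfur=2
After 11 (consume 2 helmet): helmet=1 hinge=4 sulfur=2
After 12 (gather 2 sulfur): helmet=1 hinge=4 sulfur=4
After 13 (gather 3 sulfur): helmet=1 hinge=4 sulfur=7
After 14 (craft helmet): helmet=5 hinge=4 sulfur=4

Answer: helmet=5 hinge=4 sulfur=4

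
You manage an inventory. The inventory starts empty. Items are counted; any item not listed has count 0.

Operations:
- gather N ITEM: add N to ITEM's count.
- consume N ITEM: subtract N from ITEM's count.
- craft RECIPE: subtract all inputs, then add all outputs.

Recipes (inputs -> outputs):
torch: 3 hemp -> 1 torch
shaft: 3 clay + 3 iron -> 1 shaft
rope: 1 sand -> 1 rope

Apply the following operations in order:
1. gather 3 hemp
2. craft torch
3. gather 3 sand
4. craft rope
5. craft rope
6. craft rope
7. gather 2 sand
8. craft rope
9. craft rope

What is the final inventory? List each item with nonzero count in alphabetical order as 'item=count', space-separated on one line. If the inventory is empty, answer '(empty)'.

Answer: rope=5 torch=1

Derivation:
After 1 (gather 3 hemp): hemp=3
After 2 (craft torch): torch=1
After 3 (gather 3 sand): sand=3 torch=1
After 4 (craft rope): rope=1 sand=2 torch=1
After 5 (craft rope): rope=2 sand=1 torch=1
After 6 (craft rope): rope=3 torch=1
After 7 (gather 2 sand): rope=3 sand=2 torch=1
After 8 (craft rope): rope=4 sand=1 torch=1
After 9 (craft rope): rope=5 torch=1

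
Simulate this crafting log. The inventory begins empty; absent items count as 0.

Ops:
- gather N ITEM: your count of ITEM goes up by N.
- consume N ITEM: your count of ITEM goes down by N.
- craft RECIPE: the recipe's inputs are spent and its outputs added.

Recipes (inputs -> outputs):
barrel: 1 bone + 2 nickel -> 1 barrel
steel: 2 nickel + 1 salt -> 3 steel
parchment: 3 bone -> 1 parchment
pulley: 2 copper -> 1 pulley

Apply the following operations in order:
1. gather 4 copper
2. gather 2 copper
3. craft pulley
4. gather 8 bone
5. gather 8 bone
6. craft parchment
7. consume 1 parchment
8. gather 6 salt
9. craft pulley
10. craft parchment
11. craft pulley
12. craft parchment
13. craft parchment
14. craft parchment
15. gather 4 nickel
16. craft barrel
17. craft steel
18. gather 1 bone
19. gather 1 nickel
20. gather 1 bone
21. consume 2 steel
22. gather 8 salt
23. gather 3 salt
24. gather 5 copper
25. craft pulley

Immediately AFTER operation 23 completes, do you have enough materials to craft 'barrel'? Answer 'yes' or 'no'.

After 1 (gather 4 copper): copper=4
After 2 (gather 2 copper): copper=6
After 3 (craft pulley): copper=4 pulley=1
After 4 (gather 8 bone): bone=8 copper=4 pulley=1
After 5 (gather 8 bone): bone=16 copper=4 pulley=1
After 6 (craft parchment): bone=13 copper=4 parchment=1 pulley=1
After 7 (consume 1 parchment): bone=13 copper=4 pulley=1
After 8 (gather 6 salt): bone=13 copper=4 pulley=1 salt=6
After 9 (craft pulley): bone=13 copper=2 pulley=2 salt=6
After 10 (craft parchment): bone=10 copper=2 parchment=1 pulley=2 salt=6
After 11 (craft pulley): bone=10 parchment=1 pulley=3 salt=6
After 12 (craft parchment): bone=7 parchment=2 pulley=3 salt=6
After 13 (craft parchment): bone=4 parchment=3 pulley=3 salt=6
After 14 (craft parchment): bone=1 parchment=4 pulley=3 salt=6
After 15 (gather 4 nickel): bone=1 nickel=4 parchment=4 pulley=3 salt=6
After 16 (craft barrel): barrel=1 nickel=2 parchment=4 pulley=3 salt=6
After 17 (craft steel): barrel=1 parchment=4 pulley=3 salt=5 steel=3
After 18 (gather 1 bone): barrel=1 bone=1 parchment=4 pulley=3 salt=5 steel=3
After 19 (gather 1 nickel): barrel=1 bone=1 nickel=1 parchment=4 pulley=3 salt=5 steel=3
After 20 (gather 1 bone): barrel=1 bone=2 nickel=1 parchment=4 pulley=3 salt=5 steel=3
After 21 (consume 2 steel): barrel=1 bone=2 nickel=1 parchment=4 pulley=3 salt=5 steel=1
After 22 (gather 8 salt): barrel=1 bone=2 nickel=1 parchment=4 pulley=3 salt=13 steel=1
After 23 (gather 3 salt): barrel=1 bone=2 nickel=1 parchment=4 pulley=3 salt=16 steel=1

Answer: no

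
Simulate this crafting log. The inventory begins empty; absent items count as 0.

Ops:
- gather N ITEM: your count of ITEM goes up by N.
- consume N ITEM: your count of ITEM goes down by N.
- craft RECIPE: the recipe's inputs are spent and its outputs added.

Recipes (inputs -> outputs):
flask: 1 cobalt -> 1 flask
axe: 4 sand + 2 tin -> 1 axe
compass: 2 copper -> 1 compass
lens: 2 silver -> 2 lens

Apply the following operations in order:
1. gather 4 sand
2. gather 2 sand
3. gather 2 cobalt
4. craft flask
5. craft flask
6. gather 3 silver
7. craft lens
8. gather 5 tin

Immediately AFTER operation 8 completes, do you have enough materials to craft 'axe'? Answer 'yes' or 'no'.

After 1 (gather 4 sand): sand=4
After 2 (gather 2 sand): sand=6
After 3 (gather 2 cobalt): cobalt=2 sand=6
After 4 (craft flask): cobalt=1 flask=1 sand=6
After 5 (craft flask): flask=2 sand=6
After 6 (gather 3 silver): flask=2 sand=6 silver=3
After 7 (craft lens): flask=2 lens=2 sand=6 silver=1
After 8 (gather 5 tin): flask=2 lens=2 sand=6 silver=1 tin=5

Answer: yes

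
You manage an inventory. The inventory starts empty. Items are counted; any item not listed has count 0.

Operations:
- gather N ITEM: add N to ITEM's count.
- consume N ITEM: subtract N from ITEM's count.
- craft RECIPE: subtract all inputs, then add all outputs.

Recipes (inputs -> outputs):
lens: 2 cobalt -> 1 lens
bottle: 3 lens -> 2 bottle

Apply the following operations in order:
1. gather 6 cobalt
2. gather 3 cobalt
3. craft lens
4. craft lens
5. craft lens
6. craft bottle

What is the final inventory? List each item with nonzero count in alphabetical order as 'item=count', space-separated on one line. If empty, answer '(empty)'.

After 1 (gather 6 cobalt): cobalt=6
After 2 (gather 3 cobalt): cobalt=9
After 3 (craft lens): cobalt=7 lens=1
After 4 (craft lens): cobalt=5 lens=2
After 5 (craft lens): cobalt=3 lens=3
After 6 (craft bottle): bottle=2 cobalt=3

Answer: bottle=2 cobalt=3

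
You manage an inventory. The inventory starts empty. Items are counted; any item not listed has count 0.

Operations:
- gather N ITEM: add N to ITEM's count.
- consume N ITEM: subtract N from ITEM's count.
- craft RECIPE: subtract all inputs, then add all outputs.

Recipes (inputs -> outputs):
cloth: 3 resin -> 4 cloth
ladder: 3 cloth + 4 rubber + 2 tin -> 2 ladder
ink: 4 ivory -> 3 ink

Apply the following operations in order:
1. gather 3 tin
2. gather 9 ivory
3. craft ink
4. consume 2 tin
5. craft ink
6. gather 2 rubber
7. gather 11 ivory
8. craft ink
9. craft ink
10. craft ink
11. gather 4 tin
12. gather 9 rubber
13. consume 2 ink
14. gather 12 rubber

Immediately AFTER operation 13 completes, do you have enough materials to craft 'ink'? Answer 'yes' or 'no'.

Answer: no

Derivation:
After 1 (gather 3 tin): tin=3
After 2 (gather 9 ivory): ivory=9 tin=3
After 3 (craft ink): ink=3 ivory=5 tin=3
After 4 (consume 2 tin): ink=3 ivory=5 tin=1
After 5 (craft ink): ink=6 ivory=1 tin=1
After 6 (gather 2 rubber): ink=6 ivory=1 rubber=2 tin=1
After 7 (gather 11 ivory): ink=6 ivory=12 rubber=2 tin=1
After 8 (craft ink): ink=9 ivory=8 rubber=2 tin=1
After 9 (craft ink): ink=12 ivory=4 rubber=2 tin=1
After 10 (craft ink): ink=15 rubber=2 tin=1
After 11 (gather 4 tin): ink=15 rubber=2 tin=5
After 12 (gather 9 rubber): ink=15 rubber=11 tin=5
After 13 (consume 2 ink): ink=13 rubber=11 tin=5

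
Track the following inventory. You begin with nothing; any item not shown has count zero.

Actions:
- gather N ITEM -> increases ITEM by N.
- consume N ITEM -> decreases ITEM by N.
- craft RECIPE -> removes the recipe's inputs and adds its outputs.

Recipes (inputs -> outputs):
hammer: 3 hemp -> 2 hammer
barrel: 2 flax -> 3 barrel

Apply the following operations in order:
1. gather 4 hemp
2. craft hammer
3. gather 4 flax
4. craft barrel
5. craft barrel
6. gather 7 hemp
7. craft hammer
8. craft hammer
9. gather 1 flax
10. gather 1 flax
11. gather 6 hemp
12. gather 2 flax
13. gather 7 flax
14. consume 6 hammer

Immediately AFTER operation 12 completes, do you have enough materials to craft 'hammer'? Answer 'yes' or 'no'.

Answer: yes

Derivation:
After 1 (gather 4 hemp): hemp=4
After 2 (craft hammer): hammer=2 hemp=1
After 3 (gather 4 flax): flax=4 hammer=2 hemp=1
After 4 (craft barrel): barrel=3 flax=2 hammer=2 hemp=1
After 5 (craft barrel): barrel=6 hammer=2 hemp=1
After 6 (gather 7 hemp): barrel=6 hammer=2 hemp=8
After 7 (craft hammer): barrel=6 hammer=4 hemp=5
After 8 (craft hammer): barrel=6 hammer=6 hemp=2
After 9 (gather 1 flax): barrel=6 flax=1 hammer=6 hemp=2
After 10 (gather 1 flax): barrel=6 flax=2 hammer=6 hemp=2
After 11 (gather 6 hemp): barrel=6 flax=2 hammer=6 hemp=8
After 12 (gather 2 flax): barrel=6 flax=4 hammer=6 hemp=8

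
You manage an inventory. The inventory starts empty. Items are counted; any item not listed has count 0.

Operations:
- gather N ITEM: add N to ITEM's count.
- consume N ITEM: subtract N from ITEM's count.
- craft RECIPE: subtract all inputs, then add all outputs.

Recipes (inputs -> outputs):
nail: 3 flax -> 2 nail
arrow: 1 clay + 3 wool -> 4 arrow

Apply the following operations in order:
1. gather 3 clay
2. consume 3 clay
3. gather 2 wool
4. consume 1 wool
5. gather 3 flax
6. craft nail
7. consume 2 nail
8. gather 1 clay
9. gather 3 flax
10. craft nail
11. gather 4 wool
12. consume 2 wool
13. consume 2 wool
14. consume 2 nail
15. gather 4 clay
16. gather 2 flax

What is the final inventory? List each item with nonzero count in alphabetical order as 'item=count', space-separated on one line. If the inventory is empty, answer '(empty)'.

After 1 (gather 3 clay): clay=3
After 2 (consume 3 clay): (empty)
After 3 (gather 2 wool): wool=2
After 4 (consume 1 wool): wool=1
After 5 (gather 3 flax): flax=3 wool=1
After 6 (craft nail): nail=2 wool=1
After 7 (consume 2 nail): wool=1
After 8 (gather 1 clay): clay=1 wool=1
After 9 (gather 3 flax): clay=1 flax=3 wool=1
After 10 (craft nail): clay=1 nail=2 wool=1
After 11 (gather 4 wool): clay=1 nail=2 wool=5
After 12 (consume 2 wool): clay=1 nail=2 wool=3
After 13 (consume 2 wool): clay=1 nail=2 wool=1
After 14 (consume 2 nail): clay=1 wool=1
After 15 (gather 4 clay): clay=5 wool=1
After 16 (gather 2 flax): clay=5 flax=2 wool=1

Answer: clay=5 flax=2 wool=1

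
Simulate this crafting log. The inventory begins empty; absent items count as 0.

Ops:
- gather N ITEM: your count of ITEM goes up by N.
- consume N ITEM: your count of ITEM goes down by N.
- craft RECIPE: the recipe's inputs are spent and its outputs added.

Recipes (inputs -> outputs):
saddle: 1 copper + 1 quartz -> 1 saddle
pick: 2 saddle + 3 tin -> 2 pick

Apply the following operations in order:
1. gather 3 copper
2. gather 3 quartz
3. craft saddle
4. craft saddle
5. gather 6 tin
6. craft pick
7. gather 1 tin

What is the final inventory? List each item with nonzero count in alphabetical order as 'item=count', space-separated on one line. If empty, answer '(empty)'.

After 1 (gather 3 copper): copper=3
After 2 (gather 3 quartz): copper=3 quartz=3
After 3 (craft saddle): copper=2 quartz=2 saddle=1
After 4 (craft saddle): copper=1 quartz=1 saddle=2
After 5 (gather 6 tin): copper=1 quartz=1 saddle=2 tin=6
After 6 (craft pick): copper=1 pick=2 quartz=1 tin=3
After 7 (gather 1 tin): copper=1 pick=2 quartz=1 tin=4

Answer: copper=1 pick=2 quartz=1 tin=4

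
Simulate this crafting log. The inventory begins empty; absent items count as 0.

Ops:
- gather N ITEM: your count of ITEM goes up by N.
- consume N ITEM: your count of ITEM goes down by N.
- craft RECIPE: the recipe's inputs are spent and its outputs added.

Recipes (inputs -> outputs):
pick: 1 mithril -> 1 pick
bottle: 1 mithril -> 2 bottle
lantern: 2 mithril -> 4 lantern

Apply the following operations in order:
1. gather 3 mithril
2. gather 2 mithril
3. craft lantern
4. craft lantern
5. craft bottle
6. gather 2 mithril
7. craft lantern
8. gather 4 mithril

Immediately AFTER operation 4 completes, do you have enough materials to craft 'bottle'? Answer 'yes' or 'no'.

After 1 (gather 3 mithril): mithril=3
After 2 (gather 2 mithril): mithril=5
After 3 (craft lantern): lantern=4 mithril=3
After 4 (craft lantern): lantern=8 mithril=1

Answer: yes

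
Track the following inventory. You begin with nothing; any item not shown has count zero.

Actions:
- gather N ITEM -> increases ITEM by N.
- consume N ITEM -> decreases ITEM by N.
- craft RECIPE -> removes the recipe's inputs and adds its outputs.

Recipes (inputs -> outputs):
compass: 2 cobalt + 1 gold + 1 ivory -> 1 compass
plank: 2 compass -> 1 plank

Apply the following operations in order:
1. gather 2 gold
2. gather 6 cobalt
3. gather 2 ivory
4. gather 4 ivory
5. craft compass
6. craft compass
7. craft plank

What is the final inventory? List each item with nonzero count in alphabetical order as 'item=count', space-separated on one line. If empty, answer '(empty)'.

After 1 (gather 2 gold): gold=2
After 2 (gather 6 cobalt): cobalt=6 gold=2
After 3 (gather 2 ivory): cobalt=6 gold=2 ivory=2
After 4 (gather 4 ivory): cobalt=6 gold=2 ivory=6
After 5 (craft compass): cobalt=4 compass=1 gold=1 ivory=5
After 6 (craft compass): cobalt=2 compass=2 ivory=4
After 7 (craft plank): cobalt=2 ivory=4 plank=1

Answer: cobalt=2 ivory=4 plank=1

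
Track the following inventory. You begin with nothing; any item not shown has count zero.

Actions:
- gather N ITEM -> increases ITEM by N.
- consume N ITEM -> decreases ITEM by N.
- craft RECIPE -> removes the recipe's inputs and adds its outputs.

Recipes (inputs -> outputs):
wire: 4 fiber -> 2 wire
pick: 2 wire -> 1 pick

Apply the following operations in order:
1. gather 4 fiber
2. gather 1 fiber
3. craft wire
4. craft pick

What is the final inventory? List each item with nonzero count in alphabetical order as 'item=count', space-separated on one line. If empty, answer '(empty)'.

After 1 (gather 4 fiber): fiber=4
After 2 (gather 1 fiber): fiber=5
After 3 (craft wire): fiber=1 wire=2
After 4 (craft pick): fiber=1 pick=1

Answer: fiber=1 pick=1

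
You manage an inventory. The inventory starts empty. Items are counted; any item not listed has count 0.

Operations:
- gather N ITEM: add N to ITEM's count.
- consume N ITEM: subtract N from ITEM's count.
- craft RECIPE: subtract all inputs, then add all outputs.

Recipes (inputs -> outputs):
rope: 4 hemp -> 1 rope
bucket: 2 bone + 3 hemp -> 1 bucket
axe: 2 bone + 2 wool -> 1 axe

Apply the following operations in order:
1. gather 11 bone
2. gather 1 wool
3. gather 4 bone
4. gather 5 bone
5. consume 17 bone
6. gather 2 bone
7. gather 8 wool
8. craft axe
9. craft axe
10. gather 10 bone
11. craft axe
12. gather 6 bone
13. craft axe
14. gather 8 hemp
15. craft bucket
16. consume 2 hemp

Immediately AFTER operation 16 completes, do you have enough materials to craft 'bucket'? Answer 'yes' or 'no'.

Answer: yes

Derivation:
After 1 (gather 11 bone): bone=11
After 2 (gather 1 wool): bone=11 wool=1
After 3 (gather 4 bone): bone=15 wool=1
After 4 (gather 5 bone): bone=20 wool=1
After 5 (consume 17 bone): bone=3 wool=1
After 6 (gather 2 bone): bone=5 wool=1
After 7 (gather 8 wool): bone=5 wool=9
After 8 (craft axe): axe=1 bone=3 wool=7
After 9 (craft axe): axe=2 bone=1 wool=5
After 10 (gather 10 bone): axe=2 bone=11 wool=5
After 11 (craft axe): axe=3 bone=9 wool=3
After 12 (gather 6 bone): axe=3 bone=15 wool=3
After 13 (craft axe): axe=4 bone=13 wool=1
After 14 (gather 8 hemp): axe=4 bone=13 hemp=8 wool=1
After 15 (craft bucket): axe=4 bone=11 bucket=1 hemp=5 wool=1
After 16 (consume 2 hemp): axe=4 bone=11 bucket=1 hemp=3 wool=1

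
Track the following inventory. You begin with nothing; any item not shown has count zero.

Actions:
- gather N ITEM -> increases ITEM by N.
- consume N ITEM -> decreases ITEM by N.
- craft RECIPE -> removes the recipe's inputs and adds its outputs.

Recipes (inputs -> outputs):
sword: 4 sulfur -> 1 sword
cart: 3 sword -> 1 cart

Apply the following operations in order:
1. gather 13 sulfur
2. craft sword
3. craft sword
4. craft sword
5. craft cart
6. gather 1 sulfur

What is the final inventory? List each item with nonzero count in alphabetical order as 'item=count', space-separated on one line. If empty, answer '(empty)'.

After 1 (gather 13 sulfur): sulfur=13
After 2 (craft sword): sulfur=9 sword=1
After 3 (craft sword): sulfur=5 sword=2
After 4 (craft sword): sulfur=1 sword=3
After 5 (craft cart): cart=1 sulfur=1
After 6 (gather 1 sulfur): cart=1 sulfur=2

Answer: cart=1 sulfur=2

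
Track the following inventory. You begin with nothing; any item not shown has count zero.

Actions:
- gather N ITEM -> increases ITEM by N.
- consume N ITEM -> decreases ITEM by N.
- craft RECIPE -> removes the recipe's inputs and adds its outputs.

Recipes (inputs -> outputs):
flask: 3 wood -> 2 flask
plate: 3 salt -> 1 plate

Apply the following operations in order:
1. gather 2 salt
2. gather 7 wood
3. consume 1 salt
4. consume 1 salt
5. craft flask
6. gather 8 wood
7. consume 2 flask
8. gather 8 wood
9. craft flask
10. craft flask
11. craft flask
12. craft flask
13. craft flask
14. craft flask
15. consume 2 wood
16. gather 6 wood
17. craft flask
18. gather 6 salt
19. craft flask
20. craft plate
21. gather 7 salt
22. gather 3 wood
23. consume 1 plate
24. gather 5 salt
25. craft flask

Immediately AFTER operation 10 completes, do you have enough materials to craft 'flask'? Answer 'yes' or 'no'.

After 1 (gather 2 salt): salt=2
After 2 (gather 7 wood): salt=2 wood=7
After 3 (consume 1 salt): salt=1 wood=7
After 4 (consume 1 salt): wood=7
After 5 (craft flask): flask=2 wood=4
After 6 (gather 8 wood): flask=2 wood=12
After 7 (consume 2 flask): wood=12
After 8 (gather 8 wood): wood=20
After 9 (craft flask): flask=2 wood=17
After 10 (craft flask): flask=4 wood=14

Answer: yes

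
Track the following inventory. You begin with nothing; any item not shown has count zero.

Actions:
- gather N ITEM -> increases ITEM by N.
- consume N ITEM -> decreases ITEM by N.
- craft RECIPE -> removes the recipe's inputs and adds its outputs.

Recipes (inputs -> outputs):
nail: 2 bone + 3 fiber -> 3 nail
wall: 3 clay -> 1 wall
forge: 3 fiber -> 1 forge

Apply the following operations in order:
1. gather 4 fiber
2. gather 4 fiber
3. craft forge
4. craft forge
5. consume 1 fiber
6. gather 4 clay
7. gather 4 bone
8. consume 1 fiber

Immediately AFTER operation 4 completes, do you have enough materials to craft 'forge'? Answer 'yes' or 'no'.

Answer: no

Derivation:
After 1 (gather 4 fiber): fiber=4
After 2 (gather 4 fiber): fiber=8
After 3 (craft forge): fiber=5 forge=1
After 4 (craft forge): fiber=2 forge=2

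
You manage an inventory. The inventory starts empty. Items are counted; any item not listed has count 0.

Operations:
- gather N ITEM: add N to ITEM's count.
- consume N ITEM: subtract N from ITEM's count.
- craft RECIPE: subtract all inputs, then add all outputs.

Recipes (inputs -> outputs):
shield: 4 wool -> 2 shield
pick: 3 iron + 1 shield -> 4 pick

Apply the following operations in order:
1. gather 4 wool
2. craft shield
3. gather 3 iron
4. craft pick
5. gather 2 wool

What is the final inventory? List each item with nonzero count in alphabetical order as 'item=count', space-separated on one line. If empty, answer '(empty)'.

Answer: pick=4 shield=1 wool=2

Derivation:
After 1 (gather 4 wool): wool=4
After 2 (craft shield): shield=2
After 3 (gather 3 iron): iron=3 shield=2
After 4 (craft pick): pick=4 shield=1
After 5 (gather 2 wool): pick=4 shield=1 wool=2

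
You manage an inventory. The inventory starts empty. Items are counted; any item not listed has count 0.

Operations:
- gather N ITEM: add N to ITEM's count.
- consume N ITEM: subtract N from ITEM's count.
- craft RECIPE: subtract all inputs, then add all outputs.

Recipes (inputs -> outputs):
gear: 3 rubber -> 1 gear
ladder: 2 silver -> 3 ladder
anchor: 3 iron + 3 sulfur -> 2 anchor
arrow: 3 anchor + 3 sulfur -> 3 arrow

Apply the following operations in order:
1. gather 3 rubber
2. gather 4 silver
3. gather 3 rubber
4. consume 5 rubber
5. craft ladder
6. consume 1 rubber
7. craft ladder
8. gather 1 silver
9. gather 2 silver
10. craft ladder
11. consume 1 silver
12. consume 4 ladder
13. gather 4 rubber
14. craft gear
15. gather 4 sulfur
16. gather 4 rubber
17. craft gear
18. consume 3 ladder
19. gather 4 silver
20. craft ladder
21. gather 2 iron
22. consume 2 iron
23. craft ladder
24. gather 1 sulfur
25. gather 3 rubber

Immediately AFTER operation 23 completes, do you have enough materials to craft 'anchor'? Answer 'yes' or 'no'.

After 1 (gather 3 rubber): rubber=3
After 2 (gather 4 silver): rubber=3 silver=4
After 3 (gather 3 rubber): rubber=6 silver=4
After 4 (consume 5 rubber): rubber=1 silver=4
After 5 (craft ladder): ladder=3 rubber=1 silver=2
After 6 (consume 1 rubber): ladder=3 silver=2
After 7 (craft ladder): ladder=6
After 8 (gather 1 silver): ladder=6 silver=1
After 9 (gather 2 silver): ladder=6 silver=3
After 10 (craft ladder): ladder=9 silver=1
After 11 (consume 1 silver): ladder=9
After 12 (consume 4 ladder): ladder=5
After 13 (gather 4 rubber): ladder=5 rubber=4
After 14 (craft gear): gear=1 ladder=5 rubber=1
After 15 (gather 4 sulfur): gear=1 ladder=5 rubber=1 sulfur=4
After 16 (gather 4 rubber): gear=1 ladder=5 rubber=5 sulfur=4
After 17 (craft gear): gear=2 ladder=5 rubber=2 sulfur=4
After 18 (consume 3 ladder): gear=2 ladder=2 rubber=2 sulfur=4
After 19 (gather 4 silver): gear=2 ladder=2 rubber=2 silver=4 sulfur=4
After 20 (craft ladder): gear=2 ladder=5 rubber=2 silver=2 sulfur=4
After 21 (gather 2 iron): gear=2 iron=2 ladder=5 rubber=2 silver=2 sulfur=4
After 22 (consume 2 iron): gear=2 ladder=5 rubber=2 silver=2 sulfur=4
After 23 (craft ladder): gear=2 ladder=8 rubber=2 sulfur=4

Answer: no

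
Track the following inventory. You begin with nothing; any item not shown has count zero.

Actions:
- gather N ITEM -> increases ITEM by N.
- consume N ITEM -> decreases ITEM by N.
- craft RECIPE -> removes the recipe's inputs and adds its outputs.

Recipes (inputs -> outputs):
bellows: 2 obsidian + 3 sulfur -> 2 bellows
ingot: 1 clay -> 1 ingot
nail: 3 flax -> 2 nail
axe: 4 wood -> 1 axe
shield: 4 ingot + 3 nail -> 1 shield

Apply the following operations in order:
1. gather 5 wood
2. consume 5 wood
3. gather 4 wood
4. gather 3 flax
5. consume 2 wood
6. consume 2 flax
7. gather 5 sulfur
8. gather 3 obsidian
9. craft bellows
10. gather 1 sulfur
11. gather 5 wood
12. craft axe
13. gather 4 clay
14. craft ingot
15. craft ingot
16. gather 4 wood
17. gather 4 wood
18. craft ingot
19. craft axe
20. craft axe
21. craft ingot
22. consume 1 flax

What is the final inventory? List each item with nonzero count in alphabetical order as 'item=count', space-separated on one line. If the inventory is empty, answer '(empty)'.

After 1 (gather 5 wood): wood=5
After 2 (consume 5 wood): (empty)
After 3 (gather 4 wood): wood=4
After 4 (gather 3 flax): flax=3 wood=4
After 5 (consume 2 wood): flax=3 wood=2
After 6 (consume 2 flax): flax=1 wood=2
After 7 (gather 5 sulfur): flax=1 sulfur=5 wood=2
After 8 (gather 3 obsidian): flax=1 obsidian=3 sulfur=5 wood=2
After 9 (craft bellows): bellows=2 flax=1 obsidian=1 sulfur=2 wood=2
After 10 (gather 1 sulfur): bellows=2 flax=1 obsidian=1 sulfur=3 wood=2
After 11 (gather 5 wood): bellows=2 flax=1 obsidian=1 sulfur=3 wood=7
After 12 (craft axe): axe=1 bellows=2 flax=1 obsidian=1 sulfur=3 wood=3
After 13 (gather 4 clay): axe=1 bellows=2 clay=4 flax=1 obsidian=1 sulfur=3 wood=3
After 14 (craft ingot): axe=1 bellows=2 clay=3 flax=1 ingot=1 obsidian=1 sulfur=3 wood=3
After 15 (craft ingot): axe=1 bellows=2 clay=2 flax=1 ingot=2 obsidian=1 sulfur=3 wood=3
After 16 (gather 4 wood): axe=1 bellows=2 clay=2 flax=1 ingot=2 obsidian=1 sulfur=3 wood=7
After 17 (gather 4 wood): axe=1 bellows=2 clay=2 flax=1 ingot=2 obsidian=1 sulfur=3 wood=11
After 18 (craft ingot): axe=1 bellows=2 clay=1 flax=1 ingot=3 obsidian=1 sulfur=3 wood=11
After 19 (craft axe): axe=2 bellows=2 clay=1 flax=1 ingot=3 obsidian=1 sulfur=3 wood=7
After 20 (craft axe): axe=3 bellows=2 clay=1 flax=1 ingot=3 obsidian=1 sulfur=3 wood=3
After 21 (craft ingot): axe=3 bellows=2 flax=1 ingot=4 obsidian=1 sulfur=3 wood=3
After 22 (consume 1 flax): axe=3 bellows=2 ingot=4 obsidian=1 sulfur=3 wood=3

Answer: axe=3 bellows=2 ingot=4 obsidian=1 sulfur=3 wood=3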